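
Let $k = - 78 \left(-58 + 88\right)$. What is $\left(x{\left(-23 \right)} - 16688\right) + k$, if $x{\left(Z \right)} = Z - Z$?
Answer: $-19028$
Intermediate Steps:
$x{\left(Z \right)} = 0$
$k = -2340$ ($k = \left(-78\right) 30 = -2340$)
$\left(x{\left(-23 \right)} - 16688\right) + k = \left(0 - 16688\right) - 2340 = -16688 - 2340 = -19028$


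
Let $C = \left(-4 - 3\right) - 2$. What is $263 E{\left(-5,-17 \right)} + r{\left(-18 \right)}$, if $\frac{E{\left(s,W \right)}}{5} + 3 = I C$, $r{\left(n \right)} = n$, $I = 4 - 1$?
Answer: $-39468$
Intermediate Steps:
$I = 3$ ($I = 4 - 1 = 3$)
$C = -9$ ($C = -7 - 2 = -9$)
$E{\left(s,W \right)} = -150$ ($E{\left(s,W \right)} = -15 + 5 \cdot 3 \left(-9\right) = -15 + 5 \left(-27\right) = -15 - 135 = -150$)
$263 E{\left(-5,-17 \right)} + r{\left(-18 \right)} = 263 \left(-150\right) - 18 = -39450 - 18 = -39468$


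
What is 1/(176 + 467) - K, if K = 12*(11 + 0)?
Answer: -84875/643 ≈ -132.00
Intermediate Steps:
K = 132 (K = 12*11 = 132)
1/(176 + 467) - K = 1/(176 + 467) - 1*132 = 1/643 - 132 = -84875/643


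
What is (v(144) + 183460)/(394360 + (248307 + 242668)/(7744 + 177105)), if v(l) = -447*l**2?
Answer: -1679451504668/72897542615 ≈ -23.039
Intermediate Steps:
(v(144) + 183460)/(394360 + (248307 + 242668)/(7744 + 177105)) = (-447*144**2 + 183460)/(394360 + (248307 + 242668)/(7744 + 177105)) = (-447*20736 + 183460)/(394360 + 490975/184849) = (-9268992 + 183460)/(394360 + 490975*(1/184849)) = -9085532/(394360 + 490975/184849) = -9085532/72897542615/184849 = -9085532*184849/72897542615 = -1679451504668/72897542615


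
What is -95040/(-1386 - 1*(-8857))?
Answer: -95040/7471 ≈ -12.721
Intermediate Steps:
-95040/(-1386 - 1*(-8857)) = -95040/(-1386 + 8857) = -95040/7471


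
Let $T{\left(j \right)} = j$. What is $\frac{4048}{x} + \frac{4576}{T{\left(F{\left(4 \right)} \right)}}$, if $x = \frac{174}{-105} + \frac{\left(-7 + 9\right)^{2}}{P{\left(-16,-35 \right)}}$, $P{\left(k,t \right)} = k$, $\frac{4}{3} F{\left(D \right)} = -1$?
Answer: $- \frac{2195776}{267} \approx -8223.9$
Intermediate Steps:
$F{\left(D \right)} = - \frac{3}{4}$ ($F{\left(D \right)} = \frac{3}{4} \left(-1\right) = - \frac{3}{4}$)
$x = - \frac{267}{140}$ ($x = \frac{174}{-105} + \frac{\left(-7 + 9\right)^{2}}{-16} = 174 \left(- \frac{1}{105}\right) + 2^{2} \left(- \frac{1}{16}\right) = - \frac{58}{35} + 4 \left(- \frac{1}{16}\right) = - \frac{58}{35} - \frac{1}{4} = - \frac{267}{140} \approx -1.9071$)
$\frac{4048}{x} + \frac{4576}{T{\left(F{\left(4 \right)} \right)}} = \frac{4048}{- \frac{267}{140}} + \frac{4576}{- \frac{3}{4}} = 4048 \left(- \frac{140}{267}\right) + 4576 \left(- \frac{4}{3}\right) = - \frac{566720}{267} - \frac{18304}{3} = - \frac{2195776}{267}$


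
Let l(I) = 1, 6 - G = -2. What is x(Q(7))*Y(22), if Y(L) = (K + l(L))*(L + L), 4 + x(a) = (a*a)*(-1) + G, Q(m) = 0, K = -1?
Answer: 0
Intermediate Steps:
G = 8 (G = 6 - 1*(-2) = 6 + 2 = 8)
x(a) = 4 - a**2 (x(a) = -4 + ((a*a)*(-1) + 8) = -4 + (a**2*(-1) + 8) = -4 + (-a**2 + 8) = -4 + (8 - a**2) = 4 - a**2)
Y(L) = 0 (Y(L) = (-1 + 1)*(L + L) = 0*(2*L) = 0)
x(Q(7))*Y(22) = (4 - 1*0**2)*0 = (4 - 1*0)*0 = (4 + 0)*0 = 4*0 = 0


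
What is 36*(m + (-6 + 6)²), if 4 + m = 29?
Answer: 900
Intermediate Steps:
m = 25 (m = -4 + 29 = 25)
36*(m + (-6 + 6)²) = 36*(25 + (-6 + 6)²) = 36*(25 + 0²) = 36*(25 + 0) = 36*25 = 900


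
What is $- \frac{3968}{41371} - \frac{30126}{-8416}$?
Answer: $\frac{606474029}{174089168} \approx 3.4837$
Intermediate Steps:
$- \frac{3968}{41371} - \frac{30126}{-8416} = \left(-3968\right) \frac{1}{41371} - - \frac{15063}{4208} = - \frac{3968}{41371} + \frac{15063}{4208} = \frac{606474029}{174089168}$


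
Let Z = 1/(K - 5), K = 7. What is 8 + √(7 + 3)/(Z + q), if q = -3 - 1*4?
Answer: 8 - 2*√10/13 ≈ 7.5135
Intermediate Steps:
q = -7 (q = -3 - 4 = -7)
Z = ½ (Z = 1/(7 - 5) = 1/2 = ½ ≈ 0.50000)
8 + √(7 + 3)/(Z + q) = 8 + √(7 + 3)/(½ - 7) = 8 + √10/(-13/2) = 8 - 2*√10/13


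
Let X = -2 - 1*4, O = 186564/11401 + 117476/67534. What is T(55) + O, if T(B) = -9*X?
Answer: 27758167144/384977567 ≈ 72.103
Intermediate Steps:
O = 6969378526/384977567 (O = 186564*(1/11401) + 117476*(1/67534) = 186564/11401 + 58738/33767 = 6969378526/384977567 ≈ 18.103)
X = -6 (X = -2 - 4 = -6)
T(B) = 54 (T(B) = -9*(-6) = 54)
T(55) + O = 54 + 6969378526/384977567 = 27758167144/384977567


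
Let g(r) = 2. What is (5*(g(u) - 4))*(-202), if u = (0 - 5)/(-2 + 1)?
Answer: 2020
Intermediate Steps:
u = 5 (u = -5/(-1) = -5*(-1) = 5)
(5*(g(u) - 4))*(-202) = (5*(2 - 4))*(-202) = (5*(-2))*(-202) = -10*(-202) = 2020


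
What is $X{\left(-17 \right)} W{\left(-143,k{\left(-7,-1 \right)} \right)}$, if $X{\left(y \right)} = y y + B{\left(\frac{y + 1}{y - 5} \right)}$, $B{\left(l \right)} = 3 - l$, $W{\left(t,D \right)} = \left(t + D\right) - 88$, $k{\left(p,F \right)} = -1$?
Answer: $- \frac{743328}{11} \approx -67575.0$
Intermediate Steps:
$W{\left(t,D \right)} = -88 + D + t$ ($W{\left(t,D \right)} = \left(D + t\right) - 88 = -88 + D + t$)
$X{\left(y \right)} = 3 + y^{2} - \frac{1 + y}{-5 + y}$ ($X{\left(y \right)} = y y + \left(3 - \frac{y + 1}{y - 5}\right) = y^{2} + \left(3 - \frac{1 + y}{-5 + y}\right) = 3 + y^{2} - \frac{1 + y}{-5 + y}$)
$X{\left(-17 \right)} W{\left(-143,k{\left(-7,-1 \right)} \right)} = \frac{-1 - -17 + \left(-5 - 17\right) \left(3 + \left(-17\right)^{2}\right)}{-5 - 17} \left(-88 - 1 - 143\right) = \frac{-1 + 17 - 22 \left(3 + 289\right)}{-22} \left(-232\right) = - \frac{-1 + 17 - 6424}{22} \left(-232\right) = \left(- \frac{1}{22}\right) \left(-6408\right) \left(-232\right) = \frac{3204}{11} \left(-232\right) = - \frac{743328}{11}$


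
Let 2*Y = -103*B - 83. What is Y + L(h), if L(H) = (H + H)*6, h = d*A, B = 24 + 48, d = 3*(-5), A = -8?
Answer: -4619/2 ≈ -2309.5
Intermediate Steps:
d = -15
B = 72
h = 120 (h = -15*(-8) = 120)
L(H) = 12*H (L(H) = (2*H)*6 = 12*H)
Y = -7499/2 (Y = (-103*72 - 83)/2 = (-7416 - 83)/2 = (1/2)*(-7499) = -7499/2 ≈ -3749.5)
Y + L(h) = -7499/2 + 12*120 = -7499/2 + 1440 = -4619/2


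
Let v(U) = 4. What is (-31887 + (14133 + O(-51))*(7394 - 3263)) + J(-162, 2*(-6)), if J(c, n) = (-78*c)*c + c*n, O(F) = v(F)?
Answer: 56322972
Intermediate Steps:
O(F) = 4
J(c, n) = -78*c² + c*n
(-31887 + (14133 + O(-51))*(7394 - 3263)) + J(-162, 2*(-6)) = (-31887 + (14133 + 4)*(7394 - 3263)) - 162*(2*(-6) - 78*(-162)) = (-31887 + 14137*4131) - 162*(-12 + 12636) = (-31887 + 58399947) - 162*12624 = 58368060 - 2045088 = 56322972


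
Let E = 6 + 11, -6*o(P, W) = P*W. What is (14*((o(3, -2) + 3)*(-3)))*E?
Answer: -2856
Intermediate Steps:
o(P, W) = -P*W/6
E = 17
(14*((o(3, -2) + 3)*(-3)))*E = (14*((-⅙*3*(-2) + 3)*(-3)))*17 = (14*((1 + 3)*(-3)))*17 = (14*(4*(-3)))*17 = (14*(-12))*17 = -168*17 = -2856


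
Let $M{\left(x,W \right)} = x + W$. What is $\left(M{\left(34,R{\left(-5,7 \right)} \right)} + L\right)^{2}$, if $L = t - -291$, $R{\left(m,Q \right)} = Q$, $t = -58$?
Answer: $75076$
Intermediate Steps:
$M{\left(x,W \right)} = W + x$
$L = 233$ ($L = -58 - -291 = -58 + 291 = 233$)
$\left(M{\left(34,R{\left(-5,7 \right)} \right)} + L\right)^{2} = \left(\left(7 + 34\right) + 233\right)^{2} = \left(41 + 233\right)^{2} = 274^{2} = 75076$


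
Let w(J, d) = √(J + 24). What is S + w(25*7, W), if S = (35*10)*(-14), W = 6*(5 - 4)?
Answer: -4900 + √199 ≈ -4885.9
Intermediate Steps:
W = 6 (W = 6*1 = 6)
w(J, d) = √(24 + J)
S = -4900 (S = 350*(-14) = -4900)
S + w(25*7, W) = -4900 + √(24 + 25*7) = -4900 + √(24 + 175) = -4900 + √199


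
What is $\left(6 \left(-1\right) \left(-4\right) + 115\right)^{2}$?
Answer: $19321$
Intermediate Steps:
$\left(6 \left(-1\right) \left(-4\right) + 115\right)^{2} = \left(\left(-6\right) \left(-4\right) + 115\right)^{2} = \left(24 + 115\right)^{2} = 139^{2} = 19321$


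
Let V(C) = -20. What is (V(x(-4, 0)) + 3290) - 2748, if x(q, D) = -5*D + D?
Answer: 522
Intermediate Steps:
x(q, D) = -4*D
(V(x(-4, 0)) + 3290) - 2748 = (-20 + 3290) - 2748 = 3270 - 2748 = 522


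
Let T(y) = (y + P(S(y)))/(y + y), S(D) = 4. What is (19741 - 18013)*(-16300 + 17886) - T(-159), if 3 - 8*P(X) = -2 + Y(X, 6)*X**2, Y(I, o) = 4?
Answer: 6972105421/2544 ≈ 2.7406e+6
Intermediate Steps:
P(X) = 5/8 - X**2/2 (P(X) = 3/8 - (-2 + 4*X**2)/8 = 3/8 + (1/4 - X**2/2) = 5/8 - X**2/2)
T(y) = (-59/8 + y)/(2*y) (T(y) = (y + (5/8 - 1/2*4**2))/(y + y) = (y + (5/8 - 1/2*16))/((2*y)) = (y + (5/8 - 8))*(1/(2*y)) = (y - 59/8)*(1/(2*y)) = (-59/8 + y)*(1/(2*y)) = (-59/8 + y)/(2*y))
(19741 - 18013)*(-16300 + 17886) - T(-159) = (19741 - 18013)*(-16300 + 17886) - (-59 + 8*(-159))/(16*(-159)) = 1728*1586 - (-1)*(-59 - 1272)/(16*159) = 2740608 - (-1)*(-1331)/(16*159) = 2740608 - 1*1331/2544 = 2740608 - 1331/2544 = 6972105421/2544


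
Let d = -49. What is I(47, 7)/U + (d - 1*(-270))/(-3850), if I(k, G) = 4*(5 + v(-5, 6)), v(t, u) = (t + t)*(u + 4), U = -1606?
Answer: 50367/281050 ≈ 0.17921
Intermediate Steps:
v(t, u) = 2*t*(4 + u) (v(t, u) = (2*t)*(4 + u) = 2*t*(4 + u))
I(k, G) = -380 (I(k, G) = 4*(5 + 2*(-5)*(4 + 6)) = 4*(5 + 2*(-5)*10) = 4*(5 - 100) = 4*(-95) = -380)
I(47, 7)/U + (d - 1*(-270))/(-3850) = -380/(-1606) + (-49 - 1*(-270))/(-3850) = -380*(-1/1606) + (-49 + 270)*(-1/3850) = 190/803 + 221*(-1/3850) = 190/803 - 221/3850 = 50367/281050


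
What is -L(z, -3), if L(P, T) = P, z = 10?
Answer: -10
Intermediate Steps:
-L(z, -3) = -1*10 = -10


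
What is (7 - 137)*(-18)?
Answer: 2340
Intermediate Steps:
(7 - 137)*(-18) = -130*(-18) = 2340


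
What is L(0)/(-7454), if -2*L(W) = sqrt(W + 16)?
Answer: 1/3727 ≈ 0.00026831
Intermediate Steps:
L(W) = -sqrt(16 + W)/2 (L(W) = -sqrt(W + 16)/2 = -sqrt(16 + W)/2)
L(0)/(-7454) = -sqrt(16 + 0)/2/(-7454) = -sqrt(16)/2*(-1/7454) = -1/2*4*(-1/7454) = -2*(-1/7454) = 1/3727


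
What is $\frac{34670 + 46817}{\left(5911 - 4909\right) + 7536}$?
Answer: $\frac{81487}{8538} \approx 9.544$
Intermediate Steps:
$\frac{34670 + 46817}{\left(5911 - 4909\right) + 7536} = \frac{81487}{\left(5911 - 4909\right) + 7536} = \frac{81487}{1002 + 7536} = \frac{81487}{8538}$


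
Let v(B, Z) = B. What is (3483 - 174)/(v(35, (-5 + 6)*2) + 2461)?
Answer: 1103/832 ≈ 1.3257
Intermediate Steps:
(3483 - 174)/(v(35, (-5 + 6)*2) + 2461) = (3483 - 174)/(35 + 2461) = 3309/2496 = 3309*(1/2496) = 1103/832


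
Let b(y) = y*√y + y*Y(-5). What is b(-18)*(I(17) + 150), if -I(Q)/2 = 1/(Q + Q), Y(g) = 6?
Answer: -275292/17 - 137646*I*√2/17 ≈ -16194.0 - 11451.0*I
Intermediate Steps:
I(Q) = -1/Q (I(Q) = -2/(Q + Q) = -2*1/(2*Q) = -1/Q)
b(y) = y^(3/2) + 6*y (b(y) = y*√y + y*6 = y^(3/2) + 6*y)
b(-18)*(I(17) + 150) = ((-18)^(3/2) + 6*(-18))*(-1/17 + 150) = (-54*I*√2 - 108)*(-1*1/17 + 150) = (-108 - 54*I*√2)*(-1/17 + 150) = (-108 - 54*I*√2)*(2549/17) = -275292/17 - 137646*I*√2/17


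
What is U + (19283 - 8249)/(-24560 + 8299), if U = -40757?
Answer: -662760611/16261 ≈ -40758.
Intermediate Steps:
U + (19283 - 8249)/(-24560 + 8299) = -40757 + (19283 - 8249)/(-24560 + 8299) = -40757 + 11034/(-16261) = -40757 + 11034*(-1/16261) = -40757 - 11034/16261 = -662760611/16261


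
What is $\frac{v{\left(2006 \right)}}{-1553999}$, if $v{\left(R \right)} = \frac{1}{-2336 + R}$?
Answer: $\frac{1}{512819670} \approx 1.95 \cdot 10^{-9}$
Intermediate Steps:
$\frac{v{\left(2006 \right)}}{-1553999} = \frac{1}{\left(-2336 + 2006\right) \left(-1553999\right)} = \frac{1}{-330} \left(- \frac{1}{1553999}\right) = \left(- \frac{1}{330}\right) \left(- \frac{1}{1553999}\right) = \frac{1}{512819670}$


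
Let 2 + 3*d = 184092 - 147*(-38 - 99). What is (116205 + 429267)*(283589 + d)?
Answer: 191823592704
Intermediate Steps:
d = 204229/3 (d = -2/3 + (184092 - 147*(-38 - 99))/3 = -2/3 + (184092 - 147*(-137))/3 = -2/3 + (184092 - 1*(-20139))/3 = -2/3 + (184092 + 20139)/3 = -2/3 + (1/3)*204231 = -2/3 + 68077 = 204229/3 ≈ 68076.)
(116205 + 429267)*(283589 + d) = (116205 + 429267)*(283589 + 204229/3) = 545472*(1054996/3) = 191823592704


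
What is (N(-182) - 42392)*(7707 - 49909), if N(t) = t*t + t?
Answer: 398808900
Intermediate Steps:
N(t) = t + t**2 (N(t) = t**2 + t = t + t**2)
(N(-182) - 42392)*(7707 - 49909) = (-182*(1 - 182) - 42392)*(7707 - 49909) = (-182*(-181) - 42392)*(-42202) = (32942 - 42392)*(-42202) = -9450*(-42202) = 398808900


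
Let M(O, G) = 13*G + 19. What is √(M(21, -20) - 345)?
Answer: I*√586 ≈ 24.207*I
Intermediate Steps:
M(O, G) = 19 + 13*G
√(M(21, -20) - 345) = √((19 + 13*(-20)) - 345) = √((19 - 260) - 345) = √(-241 - 345) = √(-586) = I*√586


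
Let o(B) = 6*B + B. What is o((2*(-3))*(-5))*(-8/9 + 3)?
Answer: 1330/3 ≈ 443.33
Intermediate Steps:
o(B) = 7*B
o((2*(-3))*(-5))*(-8/9 + 3) = (7*((2*(-3))*(-5)))*(-8/9 + 3) = (7*(-6*(-5)))*(-8*⅑ + 3) = (7*30)*(-8/9 + 3) = 210*(19/9) = 1330/3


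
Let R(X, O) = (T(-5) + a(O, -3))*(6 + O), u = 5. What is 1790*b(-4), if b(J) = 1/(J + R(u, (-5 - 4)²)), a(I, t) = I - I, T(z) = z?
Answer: -1790/439 ≈ -4.0774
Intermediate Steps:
a(I, t) = 0
R(X, O) = -30 - 5*O (R(X, O) = (-5 + 0)*(6 + O) = -5*(6 + O) = -30 - 5*O)
b(J) = 1/(-435 + J) (b(J) = 1/(J + (-30 - 5*(-5 - 4)²)) = 1/(J + (-30 - 5*(-9)²)) = 1/(J + (-30 - 5*81)) = 1/(J + (-30 - 405)) = 1/(J - 435) = 1/(-435 + J))
1790*b(-4) = 1790/(-435 - 4) = 1790/(-439) = 1790*(-1/439) = -1790/439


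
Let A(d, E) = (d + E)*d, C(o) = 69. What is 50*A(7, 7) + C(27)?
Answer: 4969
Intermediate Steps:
A(d, E) = d*(E + d) (A(d, E) = (E + d)*d = d*(E + d))
50*A(7, 7) + C(27) = 50*(7*(7 + 7)) + 69 = 50*(7*14) + 69 = 50*98 + 69 = 4900 + 69 = 4969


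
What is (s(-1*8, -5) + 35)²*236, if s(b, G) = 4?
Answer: 358956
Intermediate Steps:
(s(-1*8, -5) + 35)²*236 = (4 + 35)²*236 = 39²*236 = 1521*236 = 358956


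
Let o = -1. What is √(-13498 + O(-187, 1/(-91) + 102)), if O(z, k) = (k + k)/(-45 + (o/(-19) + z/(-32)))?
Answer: 41*I*√1504019058906/432705 ≈ 116.2*I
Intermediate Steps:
O(z, k) = 2*k/(-854/19 - z/32) (O(z, k) = (k + k)/(-45 + (-1/(-19) + z/(-32))) = (2*k)/(-45 + (-1*(-1/19) + z*(-1/32))) = (2*k)/(-45 + (1/19 - z/32)) = (2*k)/(-854/19 - z/32) = 2*k/(-854/19 - z/32))
√(-13498 + O(-187, 1/(-91) + 102)) = √(-13498 - 1216*(1/(-91) + 102)/(27328 + 19*(-187))) = √(-13498 - 1216*(-1/91 + 102)/(27328 - 3553)) = √(-13498 - 1216*9281/91/23775) = √(-13498 - 1216*9281/91*1/23775) = √(-13498 - 11285696/2163525) = √(-29214546146/2163525) = 41*I*√1504019058906/432705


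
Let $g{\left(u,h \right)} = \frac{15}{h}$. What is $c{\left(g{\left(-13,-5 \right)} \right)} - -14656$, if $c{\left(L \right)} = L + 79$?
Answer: $14732$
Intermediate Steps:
$c{\left(L \right)} = 79 + L$
$c{\left(g{\left(-13,-5 \right)} \right)} - -14656 = \left(79 + \frac{15}{-5}\right) - -14656 = \left(79 + 15 \left(- \frac{1}{5}\right)\right) + 14656 = \left(79 - 3\right) + 14656 = 76 + 14656 = 14732$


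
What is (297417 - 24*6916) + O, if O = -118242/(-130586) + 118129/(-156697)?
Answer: 1344721124094233/10231217221 ≈ 1.3143e+5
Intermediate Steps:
O = 1551086540/10231217221 (O = -118242*(-1/130586) + 118129*(-1/156697) = 59121/65293 - 118129/156697 = 1551086540/10231217221 ≈ 0.15160)
(297417 - 24*6916) + O = (297417 - 24*6916) + 1551086540/10231217221 = (297417 - 165984) + 1551086540/10231217221 = 131433 + 1551086540/10231217221 = 1344721124094233/10231217221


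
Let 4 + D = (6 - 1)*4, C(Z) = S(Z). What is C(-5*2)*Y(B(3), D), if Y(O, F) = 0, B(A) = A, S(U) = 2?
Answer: 0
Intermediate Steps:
C(Z) = 2
D = 16 (D = -4 + (6 - 1)*4 = -4 + 5*4 = -4 + 20 = 16)
C(-5*2)*Y(B(3), D) = 2*0 = 0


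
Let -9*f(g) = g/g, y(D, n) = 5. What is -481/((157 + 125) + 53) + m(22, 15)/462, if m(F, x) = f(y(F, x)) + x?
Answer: -977554/696465 ≈ -1.4036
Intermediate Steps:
f(g) = -1/9 (f(g) = -g/(9*g) = -1/9*1 = -1/9)
m(F, x) = -1/9 + x
-481/((157 + 125) + 53) + m(22, 15)/462 = -481/((157 + 125) + 53) + (-1/9 + 15)/462 = -481/(282 + 53) + (134/9)*(1/462) = -481/335 + 67/2079 = -977554/696465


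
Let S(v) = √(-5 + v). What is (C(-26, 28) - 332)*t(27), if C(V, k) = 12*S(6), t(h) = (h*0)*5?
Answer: 0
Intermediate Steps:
t(h) = 0 (t(h) = 0*5 = 0)
C(V, k) = 12 (C(V, k) = 12*√(-5 + 6) = 12*√1 = 12*1 = 12)
(C(-26, 28) - 332)*t(27) = (12 - 332)*0 = -320*0 = 0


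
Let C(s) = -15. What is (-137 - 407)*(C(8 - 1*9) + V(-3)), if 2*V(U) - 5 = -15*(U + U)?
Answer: -17680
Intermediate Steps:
V(U) = 5/2 - 15*U (V(U) = 5/2 + (-15*(U + U))/2 = 5/2 + (-30*U)/2 = 5/2 - 15*U)
(-137 - 407)*(C(8 - 1*9) + V(-3)) = (-137 - 407)*(-15 + (5/2 - 15*(-3))) = -544*(-15 + (5/2 + 45)) = -544*(-15 + 95/2) = -544*65/2 = -17680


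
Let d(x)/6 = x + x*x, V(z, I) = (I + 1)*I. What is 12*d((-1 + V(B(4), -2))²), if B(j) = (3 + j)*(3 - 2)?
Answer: 144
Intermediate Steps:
B(j) = 3 + j (B(j) = (3 + j)*1 = 3 + j)
V(z, I) = I*(1 + I) (V(z, I) = (1 + I)*I = I*(1 + I))
d(x) = 6*x + 6*x² (d(x) = 6*(x + x*x) = 6*(x + x²) = 6*x + 6*x²)
12*d((-1 + V(B(4), -2))²) = 12*(6*(-1 - 2*(1 - 2))²*(1 + (-1 - 2*(1 - 2))²)) = 12*(6*(-1 - 2*(-1))²*(1 + (-1 - 2*(-1))²)) = 12*(6*(-1 + 2)²*(1 + (-1 + 2)²)) = 12*(6*1²*(1 + 1²)) = 12*(6*1*(1 + 1)) = 12*(6*1*2) = 12*12 = 144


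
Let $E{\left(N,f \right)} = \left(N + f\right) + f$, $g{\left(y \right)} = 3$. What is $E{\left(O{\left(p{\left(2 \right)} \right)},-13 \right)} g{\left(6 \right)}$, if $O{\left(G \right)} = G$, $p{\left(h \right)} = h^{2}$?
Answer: $-66$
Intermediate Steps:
$E{\left(N,f \right)} = N + 2 f$
$E{\left(O{\left(p{\left(2 \right)} \right)},-13 \right)} g{\left(6 \right)} = \left(2^{2} + 2 \left(-13\right)\right) 3 = \left(4 - 26\right) 3 = \left(-22\right) 3 = -66$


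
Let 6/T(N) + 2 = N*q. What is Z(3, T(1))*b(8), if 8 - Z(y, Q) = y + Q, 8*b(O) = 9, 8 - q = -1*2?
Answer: 153/32 ≈ 4.7813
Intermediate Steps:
q = 10 (q = 8 - (-1)*2 = 8 - 1*(-2) = 8 + 2 = 10)
T(N) = 6/(-2 + 10*N) (T(N) = 6/(-2 + N*10) = 6/(-2 + 10*N))
b(O) = 9/8 (b(O) = (⅛)*9 = 9/8)
Z(y, Q) = 8 - Q - y (Z(y, Q) = 8 - (y + Q) = 8 - (Q + y) = 8 + (-Q - y) = 8 - Q - y)
Z(3, T(1))*b(8) = (8 - 3/(-1 + 5*1) - 1*3)*(9/8) = (8 - 3/(-1 + 5) - 3)*(9/8) = (8 - 3/4 - 3)*(9/8) = (8 - 1*¾ - 3)*(9/8) = (8 - ¾ - 3)*(9/8) = (17/4)*(9/8) = 153/32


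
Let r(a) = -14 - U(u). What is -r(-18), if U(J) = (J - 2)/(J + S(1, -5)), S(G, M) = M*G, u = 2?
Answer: 14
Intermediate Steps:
S(G, M) = G*M
U(J) = (-2 + J)/(-5 + J) (U(J) = (J - 2)/(J + 1*(-5)) = (-2 + J)/(J - 5) = (-2 + J)/(-5 + J))
r(a) = -14 (r(a) = -14 - (-2 + 2)/(-5 + 2) = -14 - 0/(-3) = -14 - (-1)*0/3 = -14 - 1*0 = -14 + 0 = -14)
-r(-18) = -1*(-14) = 14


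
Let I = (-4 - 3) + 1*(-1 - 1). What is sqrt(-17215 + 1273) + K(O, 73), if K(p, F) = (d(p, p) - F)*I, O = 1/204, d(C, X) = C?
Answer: 44673/68 + I*sqrt(15942) ≈ 656.96 + 126.26*I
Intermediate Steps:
I = -9 (I = -7 + 1*(-2) = -7 - 2 = -9)
O = 1/204 ≈ 0.0049020
K(p, F) = -9*p + 9*F (K(p, F) = (p - F)*(-9) = -9*p + 9*F)
sqrt(-17215 + 1273) + K(O, 73) = sqrt(-17215 + 1273) + (-9*1/204 + 9*73) = sqrt(-15942) + (-3/68 + 657) = I*sqrt(15942) + 44673/68 = 44673/68 + I*sqrt(15942)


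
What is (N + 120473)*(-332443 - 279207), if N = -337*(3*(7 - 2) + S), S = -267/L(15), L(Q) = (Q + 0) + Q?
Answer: -72429941545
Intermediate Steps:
L(Q) = 2*Q (L(Q) = Q + Q = 2*Q)
S = -89/10 (S = -267/(2*15) = -267/30 = -267*1/30 = -89/10 ≈ -8.9000)
N = -20557/10 (N = -337*(3*(7 - 2) - 89/10) = -337*(3*5 - 89/10) = -337*(15 - 89/10) = -337*61/10 = -20557/10 ≈ -2055.7)
(N + 120473)*(-332443 - 279207) = (-20557/10 + 120473)*(-332443 - 279207) = (1184173/10)*(-611650) = -72429941545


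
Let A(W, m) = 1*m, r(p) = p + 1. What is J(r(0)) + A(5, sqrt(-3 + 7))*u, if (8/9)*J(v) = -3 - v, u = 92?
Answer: 359/2 ≈ 179.50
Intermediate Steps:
r(p) = 1 + p
A(W, m) = m
J(v) = -27/8 - 9*v/8 (J(v) = 9*(-3 - v)/8 = -27/8 - 9*v/8)
J(r(0)) + A(5, sqrt(-3 + 7))*u = (-27/8 - 9*(1 + 0)/8) + sqrt(-3 + 7)*92 = (-27/8 - 9/8*1) + sqrt(4)*92 = (-27/8 - 9/8) + 2*92 = -9/2 + 184 = 359/2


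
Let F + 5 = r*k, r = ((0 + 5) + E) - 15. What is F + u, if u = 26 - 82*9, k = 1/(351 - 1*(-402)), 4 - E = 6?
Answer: -179971/251 ≈ -717.02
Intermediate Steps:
E = -2 (E = 4 - 1*6 = 4 - 6 = -2)
k = 1/753 (k = 1/(351 + 402) = 1/753 ≈ 0.0013280)
u = -712 (u = 26 - 738 = -712)
r = -12 (r = ((0 + 5) - 2) - 15 = (5 - 2) - 15 = 3 - 15 = -12)
F = -1259/251 (F = -5 - 12*1/753 = -5 - 4/251 = -1259/251 ≈ -5.0159)
F + u = -1259/251 - 712 = -179971/251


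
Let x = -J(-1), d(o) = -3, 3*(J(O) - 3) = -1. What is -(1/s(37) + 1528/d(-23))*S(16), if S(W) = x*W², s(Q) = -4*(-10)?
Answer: -15645952/45 ≈ -3.4769e+5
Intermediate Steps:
J(O) = 8/3 (J(O) = 3 + (⅓)*(-1) = 3 - ⅓ = 8/3)
s(Q) = 40
x = -8/3 (x = -1*8/3 = -8/3 ≈ -2.6667)
S(W) = -8*W²/3
-(1/s(37) + 1528/d(-23))*S(16) = -(1/40 + 1528/(-3))*(-8/3*16²) = -(1/40 + 1528*(-⅓))*(-8/3*256) = -(1/40 - 1528/3)*(-2048)/3 = -(-61117)*(-2048)/(120*3) = -1*15645952/45 = -15645952/45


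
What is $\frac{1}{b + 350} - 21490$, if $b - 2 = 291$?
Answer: $- \frac{13818069}{643} \approx -21490.0$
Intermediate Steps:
$b = 293$ ($b = 2 + 291 = 293$)
$\frac{1}{b + 350} - 21490 = \frac{1}{293 + 350} - 21490 = \frac{1}{643} - 21490 = - \frac{13818069}{643}$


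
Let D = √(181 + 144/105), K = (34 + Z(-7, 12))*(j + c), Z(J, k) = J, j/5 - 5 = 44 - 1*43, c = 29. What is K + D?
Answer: 1593 + √223405/35 ≈ 1606.5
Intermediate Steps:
j = 30 (j = 25 + 5*(44 - 1*43) = 25 + 5*(44 - 43) = 25 + 5*1 = 25 + 5 = 30)
K = 1593 (K = (34 - 7)*(30 + 29) = 27*59 = 1593)
D = √223405/35 (D = √(181 + 144*(1/105)) = √(181 + 48/35) = √(6383/35) = √223405/35 ≈ 13.505)
K + D = 1593 + √223405/35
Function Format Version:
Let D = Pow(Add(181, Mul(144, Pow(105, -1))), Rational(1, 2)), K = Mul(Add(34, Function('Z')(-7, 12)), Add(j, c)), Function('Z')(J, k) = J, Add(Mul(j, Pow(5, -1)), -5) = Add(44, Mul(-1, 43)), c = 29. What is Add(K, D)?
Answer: Add(1593, Mul(Rational(1, 35), Pow(223405, Rational(1, 2)))) ≈ 1606.5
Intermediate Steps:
j = 30 (j = Add(25, Mul(5, Add(44, Mul(-1, 43)))) = Add(25, Mul(5, Add(44, -43))) = Add(25, Mul(5, 1)) = Add(25, 5) = 30)
K = 1593 (K = Mul(Add(34, -7), Add(30, 29)) = Mul(27, 59) = 1593)
D = Mul(Rational(1, 35), Pow(223405, Rational(1, 2))) (D = Pow(Add(181, Mul(144, Rational(1, 105))), Rational(1, 2)) = Pow(Add(181, Rational(48, 35)), Rational(1, 2)) = Pow(Rational(6383, 35), Rational(1, 2)) = Mul(Rational(1, 35), Pow(223405, Rational(1, 2))) ≈ 13.505)
Add(K, D) = Add(1593, Mul(Rational(1, 35), Pow(223405, Rational(1, 2))))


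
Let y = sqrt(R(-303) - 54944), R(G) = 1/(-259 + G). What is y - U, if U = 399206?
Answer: -399206 + I*sqrt(17353733298)/562 ≈ -3.9921e+5 + 234.4*I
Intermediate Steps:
y = I*sqrt(17353733298)/562 (y = sqrt(1/(-259 - 303) - 54944) = sqrt(1/(-562) - 54944) = sqrt(-1/562 - 54944) = sqrt(-30878529/562) = I*sqrt(17353733298)/562 ≈ 234.4*I)
y - U = I*sqrt(17353733298)/562 - 1*399206 = I*sqrt(17353733298)/562 - 399206 = -399206 + I*sqrt(17353733298)/562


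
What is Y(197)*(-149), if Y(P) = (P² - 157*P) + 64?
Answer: -1183656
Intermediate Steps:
Y(P) = 64 + P² - 157*P
Y(197)*(-149) = (64 + 197² - 157*197)*(-149) = (64 + 38809 - 30929)*(-149) = 7944*(-149) = -1183656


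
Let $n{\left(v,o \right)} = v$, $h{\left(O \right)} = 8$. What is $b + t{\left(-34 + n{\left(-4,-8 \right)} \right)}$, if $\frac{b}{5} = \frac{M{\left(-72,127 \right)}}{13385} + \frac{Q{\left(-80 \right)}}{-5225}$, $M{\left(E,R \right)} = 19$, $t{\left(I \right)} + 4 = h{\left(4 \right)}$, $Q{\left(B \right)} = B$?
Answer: $\frac{2284775}{559493} \approx 4.0836$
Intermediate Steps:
$t{\left(I \right)} = 4$ ($t{\left(I \right)} = -4 + 8 = 4$)
$b = \frac{46803}{559493}$ ($b = 5 \left(\frac{19}{13385} - \frac{80}{-5225}\right) = 5 \left(19 \cdot \frac{1}{13385} - - \frac{16}{1045}\right) = 5 \left(\frac{19}{13385} + \frac{16}{1045}\right) = 5 \cdot \frac{46803}{2797465} = \frac{46803}{559493} \approx 0.083652$)
$b + t{\left(-34 + n{\left(-4,-8 \right)} \right)} = \frac{46803}{559493} + 4 = \frac{2284775}{559493}$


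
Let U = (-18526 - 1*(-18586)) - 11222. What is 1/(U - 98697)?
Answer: -1/109859 ≈ -9.1026e-6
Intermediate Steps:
U = -11162 (U = (-18526 + 18586) - 11222 = 60 - 11222 = -11162)
1/(U - 98697) = 1/(-11162 - 98697) = 1/(-109859) = -1/109859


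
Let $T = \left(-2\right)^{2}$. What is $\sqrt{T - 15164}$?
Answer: $2 i \sqrt{3790} \approx 123.13 i$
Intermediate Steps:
$T = 4$
$\sqrt{T - 15164} = \sqrt{4 - 15164} = \sqrt{-15160} = 2 i \sqrt{3790}$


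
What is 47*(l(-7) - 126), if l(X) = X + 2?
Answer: -6157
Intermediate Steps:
l(X) = 2 + X
47*(l(-7) - 126) = 47*((2 - 7) - 126) = 47*(-5 - 126) = 47*(-131) = -6157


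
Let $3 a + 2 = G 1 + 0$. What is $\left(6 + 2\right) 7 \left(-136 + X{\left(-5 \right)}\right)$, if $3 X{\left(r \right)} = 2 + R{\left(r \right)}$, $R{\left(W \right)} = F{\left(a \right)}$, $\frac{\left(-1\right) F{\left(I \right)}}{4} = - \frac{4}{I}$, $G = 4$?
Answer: $- \frac{21392}{3} \approx -7130.7$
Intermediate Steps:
$a = \frac{2}{3}$ ($a = - \frac{2}{3} + \frac{4 \cdot 1 + 0}{3} = - \frac{2}{3} + \frac{4 + 0}{3} = - \frac{2}{3} + \frac{1}{3} \cdot 4 = - \frac{2}{3} + \frac{4}{3} = \frac{2}{3} \approx 0.66667$)
$F{\left(I \right)} = \frac{16}{I}$ ($F{\left(I \right)} = - 4 \left(- \frac{4}{I}\right) = \frac{16}{I}$)
$R{\left(W \right)} = 24$ ($R{\left(W \right)} = \frac{16}{\frac{2}{3}} = 16 \cdot \frac{3}{2} = 24$)
$X{\left(r \right)} = \frac{26}{3}$ ($X{\left(r \right)} = \frac{2 + 24}{3} = \frac{1}{3} \cdot 26 = \frac{26}{3}$)
$\left(6 + 2\right) 7 \left(-136 + X{\left(-5 \right)}\right) = \left(6 + 2\right) 7 \left(-136 + \frac{26}{3}\right) = 8 \cdot 7 \left(- \frac{382}{3}\right) = 56 \left(- \frac{382}{3}\right) = - \frac{21392}{3}$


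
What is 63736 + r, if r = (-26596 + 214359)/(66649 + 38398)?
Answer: 6695463355/105047 ≈ 63738.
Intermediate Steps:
r = 187763/105047 ≈ 1.7874
63736 + r = 63736 + 187763/105047 = 6695463355/105047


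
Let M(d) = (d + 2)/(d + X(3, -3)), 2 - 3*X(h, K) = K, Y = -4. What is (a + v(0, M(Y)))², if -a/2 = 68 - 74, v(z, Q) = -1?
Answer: 121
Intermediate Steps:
X(h, K) = ⅔ - K/3
M(d) = (2 + d)/(5/3 + d) (M(d) = (d + 2)/(d + (⅔ - ⅓*(-3))) = (2 + d)/(d + (⅔ + 1)) = (2 + d)/(d + 5/3) = (2 + d)/(5/3 + d))
a = 12 (a = -2*(68 - 74) = -2*(-6) = 12)
(a + v(0, M(Y)))² = (12 - 1)² = 11² = 121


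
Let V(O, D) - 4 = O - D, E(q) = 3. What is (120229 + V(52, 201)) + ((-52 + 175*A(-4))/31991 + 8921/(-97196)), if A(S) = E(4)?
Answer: 33944419842711/282672476 ≈ 1.2008e+5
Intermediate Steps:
A(S) = 3
V(O, D) = 4 + O - D (V(O, D) = 4 + (O - D) = 4 + O - D)
(120229 + V(52, 201)) + ((-52 + 175*A(-4))/31991 + 8921/(-97196)) = (120229 + (4 + 52 - 1*201)) + ((-52 + 175*3)/31991 + 8921/(-97196)) = (120229 + (4 + 52 - 201)) + ((-52 + 525)*(1/31991) + 8921*(-1/97196)) = (120229 - 145) + (473*(1/31991) - 811/8836) = 120084 + (473/31991 - 811/8836) = 120084 - 21765273/282672476 = 33944419842711/282672476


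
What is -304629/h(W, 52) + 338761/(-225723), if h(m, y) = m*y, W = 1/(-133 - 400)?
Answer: 2819231287403/902892 ≈ 3.1224e+6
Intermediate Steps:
W = -1/533 (W = 1/(-533) = -1/533 ≈ -0.0018762)
-304629/h(W, 52) + 338761/(-225723) = -304629/((-1/533*52)) + 338761/(-225723) = -304629/(-4/41) + 338761*(-1/225723) = -304629*(-41/4) - 338761/225723 = 12489789/4 - 338761/225723 = 2819231287403/902892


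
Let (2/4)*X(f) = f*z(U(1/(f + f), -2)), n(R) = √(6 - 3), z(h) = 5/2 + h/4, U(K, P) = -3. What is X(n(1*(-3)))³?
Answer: 1029*√3/8 ≈ 222.79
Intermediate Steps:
z(h) = 5/2 + h/4 (z(h) = 5*(½) + h*(¼) = 5/2 + h/4)
n(R) = √3
X(f) = 7*f/2 (X(f) = 2*(f*(5/2 + (¼)*(-3))) = 2*(f*(5/2 - ¾)) = 2*(f*(7/4)) = 2*(7*f/4) = 7*f/2)
X(n(1*(-3)))³ = (7*√3/2)³ = 1029*√3/8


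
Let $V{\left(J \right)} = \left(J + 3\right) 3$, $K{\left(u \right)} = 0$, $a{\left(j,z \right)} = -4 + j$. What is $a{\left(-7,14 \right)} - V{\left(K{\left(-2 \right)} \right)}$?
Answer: $-20$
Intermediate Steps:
$V{\left(J \right)} = 9 + 3 J$ ($V{\left(J \right)} = \left(3 + J\right) 3 = 9 + 3 J$)
$a{\left(-7,14 \right)} - V{\left(K{\left(-2 \right)} \right)} = \left(-4 - 7\right) - \left(9 + 3 \cdot 0\right) = -11 - \left(9 + 0\right) = -11 - 9 = -20$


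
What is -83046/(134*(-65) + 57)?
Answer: 83046/8653 ≈ 9.5974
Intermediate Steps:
-83046/(134*(-65) + 57) = -83046/(-8710 + 57) = -83046/(-8653) = -83046*(-1/8653) = 83046/8653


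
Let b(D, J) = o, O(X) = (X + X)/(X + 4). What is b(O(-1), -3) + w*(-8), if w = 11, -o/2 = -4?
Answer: -80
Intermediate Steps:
o = 8 (o = -2*(-4) = 8)
O(X) = 2*X/(4 + X) (O(X) = (2*X)/(4 + X) = 2*X/(4 + X))
b(D, J) = 8
b(O(-1), -3) + w*(-8) = 8 + 11*(-8) = 8 - 88 = -80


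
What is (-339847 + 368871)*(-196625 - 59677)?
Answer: -7438909248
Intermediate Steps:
(-339847 + 368871)*(-196625 - 59677) = 29024*(-256302) = -7438909248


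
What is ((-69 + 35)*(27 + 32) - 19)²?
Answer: 4100625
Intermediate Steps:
((-69 + 35)*(27 + 32) - 19)² = (-34*59 - 19)² = (-2006 - 19)² = (-2025)² = 4100625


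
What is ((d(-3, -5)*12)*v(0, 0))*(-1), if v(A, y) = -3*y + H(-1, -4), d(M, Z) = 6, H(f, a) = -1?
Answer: 72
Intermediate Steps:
v(A, y) = -1 - 3*y (v(A, y) = -3*y - 1 = -1 - 3*y)
((d(-3, -5)*12)*v(0, 0))*(-1) = ((6*12)*(-1 - 3*0))*(-1) = (72*(-1 + 0))*(-1) = (72*(-1))*(-1) = -72*(-1) = 72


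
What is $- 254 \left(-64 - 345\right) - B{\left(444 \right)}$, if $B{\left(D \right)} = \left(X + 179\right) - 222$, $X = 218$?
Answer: $103711$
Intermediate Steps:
$B{\left(D \right)} = 175$ ($B{\left(D \right)} = \left(218 + 179\right) - 222 = 397 - 222 = 175$)
$- 254 \left(-64 - 345\right) - B{\left(444 \right)} = - 254 \left(-64 - 345\right) - 175 = \left(-254\right) \left(-409\right) - 175 = 103886 - 175 = 103711$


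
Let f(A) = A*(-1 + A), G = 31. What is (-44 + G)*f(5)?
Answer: -260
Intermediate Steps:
(-44 + G)*f(5) = (-44 + 31)*(5*(-1 + 5)) = -65*4 = -13*20 = -260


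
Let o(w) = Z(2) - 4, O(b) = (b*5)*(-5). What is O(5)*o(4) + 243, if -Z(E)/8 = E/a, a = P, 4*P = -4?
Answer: -1257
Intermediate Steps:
P = -1 (P = (1/4)*(-4) = -1)
a = -1
Z(E) = 8*E (Z(E) = -8*E/(-1) = -8*E*(-1) = -(-8)*E = 8*E)
O(b) = -25*b (O(b) = (5*b)*(-5) = -25*b)
o(w) = 12 (o(w) = 8*2 - 4 = 16 - 4 = 12)
O(5)*o(4) + 243 = -25*5*12 + 243 = -125*12 + 243 = -1500 + 243 = -1257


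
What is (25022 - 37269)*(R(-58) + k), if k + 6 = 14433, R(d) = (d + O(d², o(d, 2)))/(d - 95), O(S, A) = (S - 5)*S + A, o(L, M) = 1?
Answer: 111353251136/153 ≈ 7.2780e+8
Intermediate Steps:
O(S, A) = A + S*(-5 + S) (O(S, A) = (-5 + S)*S + A = S*(-5 + S) + A = A + S*(-5 + S))
R(d) = (1 + d + d⁴ - 5*d²)/(-95 + d) (R(d) = (d + (1 + (d²)² - 5*d²))/(d - 95) = (d + (1 + d⁴ - 5*d²))/(-95 + d) = (1 + d + d⁴ - 5*d²)/(-95 + d))
k = 14427 (k = -6 + 14433 = 14427)
(25022 - 37269)*(R(-58) + k) = (25022 - 37269)*((1 - 58 + (-58)⁴ - 5*(-58)²)/(-95 - 58) + 14427) = -12247*((1 - 58 + 11316496 - 5*3364)/(-153) + 14427) = -12247*(-(1 - 58 + 11316496 - 16820)/153 + 14427) = -12247*(-1/153*11299619 + 14427) = -12247*(-11299619/153 + 14427) = -12247*(-9092288/153) = 111353251136/153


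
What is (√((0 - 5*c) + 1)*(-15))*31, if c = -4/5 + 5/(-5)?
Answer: -465*√10 ≈ -1470.5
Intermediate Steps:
c = -9/5 (c = -4*⅕ + 5*(-⅕) = -⅘ - 1 = -9/5 ≈ -1.8000)
(√((0 - 5*c) + 1)*(-15))*31 = (√((0 - 5*(-9/5)) + 1)*(-15))*31 = (√((0 + 9) + 1)*(-15))*31 = (√(9 + 1)*(-15))*31 = (√10*(-15))*31 = -15*√10*31 = -465*√10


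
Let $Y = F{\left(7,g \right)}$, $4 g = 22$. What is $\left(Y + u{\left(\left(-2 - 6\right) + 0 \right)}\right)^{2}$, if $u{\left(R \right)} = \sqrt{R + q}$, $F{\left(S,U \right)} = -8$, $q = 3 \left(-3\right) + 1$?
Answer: $48 - 64 i \approx 48.0 - 64.0 i$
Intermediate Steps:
$g = \frac{11}{2}$ ($g = \frac{1}{4} \cdot 22 = \frac{11}{2} \approx 5.5$)
$q = -8$ ($q = -9 + 1 = -8$)
$Y = -8$
$u{\left(R \right)} = \sqrt{-8 + R}$ ($u{\left(R \right)} = \sqrt{R - 8} = \sqrt{-8 + R}$)
$\left(Y + u{\left(\left(-2 - 6\right) + 0 \right)}\right)^{2} = \left(-8 + \sqrt{-8 + \left(\left(-2 - 6\right) + 0\right)}\right)^{2} = \left(-8 + \sqrt{-8 + \left(-8 + 0\right)}\right)^{2} = \left(-8 + \sqrt{-8 - 8}\right)^{2} = \left(-8 + \sqrt{-16}\right)^{2} = \left(-8 + 4 i\right)^{2}$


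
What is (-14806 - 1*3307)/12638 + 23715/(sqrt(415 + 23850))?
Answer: -18113/12638 + 4743*sqrt(24265)/4853 ≈ 150.81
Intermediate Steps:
(-14806 - 1*3307)/12638 + 23715/(sqrt(415 + 23850)) = (-14806 - 3307)*(1/12638) + 23715/(sqrt(24265)) = -18113*1/12638 + 23715*(sqrt(24265)/24265) = -18113/12638 + 4743*sqrt(24265)/4853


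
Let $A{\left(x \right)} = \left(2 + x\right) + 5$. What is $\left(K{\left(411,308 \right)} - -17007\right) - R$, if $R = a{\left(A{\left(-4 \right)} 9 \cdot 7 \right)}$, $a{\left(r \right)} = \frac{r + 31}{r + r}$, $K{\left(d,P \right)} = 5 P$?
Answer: $\frac{3505273}{189} \approx 18546.0$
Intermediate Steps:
$A{\left(x \right)} = 7 + x$
$a{\left(r \right)} = \frac{31 + r}{2 r}$
$R = \frac{110}{189}$ ($R = \frac{31 + \left(7 - 4\right) 9 \cdot 7}{2 \left(7 - 4\right) 9 \cdot 7} = \frac{31 + 3 \cdot 9 \cdot 7}{2 \cdot 3 \cdot 9 \cdot 7} = \frac{31 + 27 \cdot 7}{2 \cdot 27 \cdot 7} = \frac{31 + 189}{2 \cdot 189} = \frac{1}{2} \cdot \frac{1}{189} \cdot 220 = \frac{110}{189} \approx 0.58201$)
$\left(K{\left(411,308 \right)} - -17007\right) - R = \left(5 \cdot 308 - -17007\right) - \frac{110}{189} = \left(1540 + 17007\right) - \frac{110}{189} = 18547 - \frac{110}{189} = \frac{3505273}{189}$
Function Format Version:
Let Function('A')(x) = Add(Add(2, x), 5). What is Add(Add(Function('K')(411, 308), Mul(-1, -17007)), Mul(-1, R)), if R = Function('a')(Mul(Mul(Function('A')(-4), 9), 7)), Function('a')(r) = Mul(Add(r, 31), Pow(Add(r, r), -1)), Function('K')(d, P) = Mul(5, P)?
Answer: Rational(3505273, 189) ≈ 18546.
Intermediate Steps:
Function('A')(x) = Add(7, x)
Function('a')(r) = Mul(Rational(1, 2), Pow(r, -1), Add(31, r)) (Function('a')(r) = Mul(Add(31, r), Pow(Mul(2, r), -1)) = Mul(Add(31, r), Mul(Rational(1, 2), Pow(r, -1))) = Mul(Rational(1, 2), Pow(r, -1), Add(31, r)))
R = Rational(110, 189) (R = Mul(Rational(1, 2), Pow(Mul(Mul(Add(7, -4), 9), 7), -1), Add(31, Mul(Mul(Add(7, -4), 9), 7))) = Mul(Rational(1, 2), Pow(Mul(Mul(3, 9), 7), -1), Add(31, Mul(Mul(3, 9), 7))) = Mul(Rational(1, 2), Pow(Mul(27, 7), -1), Add(31, Mul(27, 7))) = Mul(Rational(1, 2), Pow(189, -1), Add(31, 189)) = Mul(Rational(1, 2), Rational(1, 189), 220) = Rational(110, 189) ≈ 0.58201)
Add(Add(Function('K')(411, 308), Mul(-1, -17007)), Mul(-1, R)) = Add(Add(Mul(5, 308), Mul(-1, -17007)), Mul(-1, Rational(110, 189))) = Add(Add(1540, 17007), Rational(-110, 189)) = Add(18547, Rational(-110, 189)) = Rational(3505273, 189)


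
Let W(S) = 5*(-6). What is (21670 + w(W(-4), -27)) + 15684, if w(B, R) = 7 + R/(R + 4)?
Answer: 859330/23 ≈ 37362.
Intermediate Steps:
W(S) = -30
w(B, R) = 7 + R/(4 + R)
(21670 + w(W(-4), -27)) + 15684 = (21670 + 4*(7 + 2*(-27))/(4 - 27)) + 15684 = (21670 + 4*(7 - 54)/(-23)) + 15684 = (21670 + 4*(-1/23)*(-47)) + 15684 = (21670 + 188/23) + 15684 = 498598/23 + 15684 = 859330/23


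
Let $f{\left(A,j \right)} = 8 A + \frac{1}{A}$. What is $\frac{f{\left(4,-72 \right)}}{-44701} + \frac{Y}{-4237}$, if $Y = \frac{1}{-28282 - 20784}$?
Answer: $- \frac{13408986007}{18586017980084} \approx -0.00072146$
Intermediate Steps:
$f{\left(A,j \right)} = \frac{1}{A} + 8 A$
$Y = - \frac{1}{49066}$ ($Y = \frac{1}{-49066} = - \frac{1}{49066} \approx -2.0381 \cdot 10^{-5}$)
$\frac{f{\left(4,-72 \right)}}{-44701} + \frac{Y}{-4237} = \frac{\frac{1}{4} + 8 \cdot 4}{-44701} - \frac{1}{49066 \left(-4237\right)} = \left(\frac{1}{4} + 32\right) \left(- \frac{1}{44701}\right) - - \frac{1}{207892642} = \frac{129}{4} \left(- \frac{1}{44701}\right) + \frac{1}{207892642} = - \frac{129}{178804} + \frac{1}{207892642} = - \frac{13408986007}{18586017980084}$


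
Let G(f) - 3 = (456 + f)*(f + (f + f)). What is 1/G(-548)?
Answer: 1/151251 ≈ 6.6115e-6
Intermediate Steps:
G(f) = 3 + 3*f*(456 + f) (G(f) = 3 + (456 + f)*(f + (f + f)) = 3 + (456 + f)*(f + 2*f) = 3 + (456 + f)*(3*f) = 3 + 3*f*(456 + f))
1/G(-548) = 1/(3 + 3*(-548)² + 1368*(-548)) = 1/(3 + 3*300304 - 749664) = 1/(3 + 900912 - 749664) = 1/151251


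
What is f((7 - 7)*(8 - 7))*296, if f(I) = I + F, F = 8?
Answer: 2368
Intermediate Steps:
f(I) = 8 + I (f(I) = I + 8 = 8 + I)
f((7 - 7)*(8 - 7))*296 = (8 + (7 - 7)*(8 - 7))*296 = (8 + 0*1)*296 = (8 + 0)*296 = 8*296 = 2368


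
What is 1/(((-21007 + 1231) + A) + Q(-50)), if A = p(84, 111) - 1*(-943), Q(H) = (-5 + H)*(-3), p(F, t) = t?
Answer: -1/18557 ≈ -5.3888e-5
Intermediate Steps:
Q(H) = 15 - 3*H
A = 1054 (A = 111 - 1*(-943) = 111 + 943 = 1054)
1/(((-21007 + 1231) + A) + Q(-50)) = 1/(((-21007 + 1231) + 1054) + (15 - 3*(-50))) = 1/((-19776 + 1054) + (15 + 150)) = 1/(-18722 + 165) = 1/(-18557) = -1/18557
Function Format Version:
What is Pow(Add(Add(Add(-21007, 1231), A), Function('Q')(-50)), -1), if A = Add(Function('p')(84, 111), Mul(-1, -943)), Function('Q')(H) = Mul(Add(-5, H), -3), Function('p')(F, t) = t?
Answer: Rational(-1, 18557) ≈ -5.3888e-5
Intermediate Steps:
Function('Q')(H) = Add(15, Mul(-3, H))
A = 1054 (A = Add(111, Mul(-1, -943)) = Add(111, 943) = 1054)
Pow(Add(Add(Add(-21007, 1231), A), Function('Q')(-50)), -1) = Pow(Add(Add(Add(-21007, 1231), 1054), Add(15, Mul(-3, -50))), -1) = Pow(Add(Add(-19776, 1054), Add(15, 150)), -1) = Pow(Add(-18722, 165), -1) = Pow(-18557, -1) = Rational(-1, 18557)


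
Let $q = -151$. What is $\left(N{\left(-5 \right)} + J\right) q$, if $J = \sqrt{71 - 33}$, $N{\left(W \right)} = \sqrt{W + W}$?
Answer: $- 151 \sqrt{38} - 151 i \sqrt{10} \approx -930.83 - 477.5 i$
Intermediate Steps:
$N{\left(W \right)} = \sqrt{2} \sqrt{W}$ ($N{\left(W \right)} = \sqrt{2 W} = \sqrt{2} \sqrt{W}$)
$J = \sqrt{38} \approx 6.1644$
$\left(N{\left(-5 \right)} + J\right) q = \left(\sqrt{2} \sqrt{-5} + \sqrt{38}\right) \left(-151\right) = \left(\sqrt{2} i \sqrt{5} + \sqrt{38}\right) \left(-151\right) = \left(i \sqrt{10} + \sqrt{38}\right) \left(-151\right) = \left(\sqrt{38} + i \sqrt{10}\right) \left(-151\right) = - 151 \sqrt{38} - 151 i \sqrt{10}$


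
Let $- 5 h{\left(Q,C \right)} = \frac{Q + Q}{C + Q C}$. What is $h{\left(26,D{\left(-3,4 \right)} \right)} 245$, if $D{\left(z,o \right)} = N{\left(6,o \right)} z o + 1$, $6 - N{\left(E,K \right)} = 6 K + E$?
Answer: $- \frac{2548}{7803} \approx -0.32654$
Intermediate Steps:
$N{\left(E,K \right)} = 6 - E - 6 K$ ($N{\left(E,K \right)} = 6 - \left(6 K + E\right) = 6 - \left(E + 6 K\right) = 6 - E - 6 K$)
$D{\left(z,o \right)} = 1 - 6 z o^{2}$ ($D{\left(z,o \right)} = \left(6 - 6 - 6 o\right) z o + 1 = - 6 o z o + 1 = - 6 z o^{2} + 1 = 1 - 6 z o^{2}$)
$h{\left(Q,C \right)} = - \frac{2 Q}{5 \left(C + C Q\right)}$ ($h{\left(Q,C \right)} = - \frac{\left(Q + Q\right) \frac{1}{C + Q C}}{5} = - \frac{2 Q \frac{1}{C + C Q}}{5} = - \frac{2 Q}{5 \left(C + C Q\right)}$)
$h{\left(26,D{\left(-3,4 \right)} \right)} 245 = \left(- \frac{2}{5}\right) 26 \frac{1}{1 - - 18 \cdot 4^{2}} \frac{1}{1 + 26} \cdot 245 = \left(- \frac{2}{5}\right) 26 \frac{1}{1 - \left(-18\right) 16} \cdot \frac{1}{27} \cdot 245 = \left(- \frac{2}{5}\right) 26 \frac{1}{1 + 288} \cdot \frac{1}{27} \cdot 245 = \left(- \frac{2}{5}\right) 26 \cdot \frac{1}{289} \cdot \frac{1}{27} \cdot 245 = \left(- \frac{52}{39015}\right) 245 = - \frac{2548}{7803}$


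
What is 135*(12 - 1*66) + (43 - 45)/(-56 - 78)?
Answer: -488429/67 ≈ -7290.0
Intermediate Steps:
135*(12 - 1*66) + (43 - 45)/(-56 - 78) = 135*(12 - 66) - 2/(-134) = 135*(-54) - 2*(-1/134) = -7290 + 1/67 = -488429/67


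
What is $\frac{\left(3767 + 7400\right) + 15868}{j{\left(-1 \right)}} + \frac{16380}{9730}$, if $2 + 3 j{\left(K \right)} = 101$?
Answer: $\frac{3765587}{4587} \approx 820.93$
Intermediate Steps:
$j{\left(K \right)} = 33$ ($j{\left(K \right)} = - \frac{2}{3} + \frac{1}{3} \cdot 101 = - \frac{2}{3} + \frac{101}{3} = 33$)
$\frac{\left(3767 + 7400\right) + 15868}{j{\left(-1 \right)}} + \frac{16380}{9730} = \frac{\left(3767 + 7400\right) + 15868}{33} + \frac{16380}{9730} = \left(11167 + 15868\right) \frac{1}{33} + 16380 \cdot \frac{1}{9730} = 27035 \cdot \frac{1}{33} + \frac{234}{139} = \frac{27035}{33} + \frac{234}{139} = \frac{3765587}{4587}$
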